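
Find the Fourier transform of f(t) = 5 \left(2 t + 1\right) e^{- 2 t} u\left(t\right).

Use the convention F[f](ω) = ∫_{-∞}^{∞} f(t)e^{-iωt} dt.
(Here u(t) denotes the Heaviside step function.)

F(ω) = \frac{5 \left(- i \omega - 4\right)}{\omega^{2} - 4 i \omega - 4}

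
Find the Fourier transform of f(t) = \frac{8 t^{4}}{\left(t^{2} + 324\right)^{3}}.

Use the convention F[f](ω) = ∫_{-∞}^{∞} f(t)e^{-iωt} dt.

F(ω) = \frac{\pi \left(108 \omega^{2} - 30 \left|{\omega}\right| + 1\right) e^{- 18 \left|{\omega}\right|}}{6}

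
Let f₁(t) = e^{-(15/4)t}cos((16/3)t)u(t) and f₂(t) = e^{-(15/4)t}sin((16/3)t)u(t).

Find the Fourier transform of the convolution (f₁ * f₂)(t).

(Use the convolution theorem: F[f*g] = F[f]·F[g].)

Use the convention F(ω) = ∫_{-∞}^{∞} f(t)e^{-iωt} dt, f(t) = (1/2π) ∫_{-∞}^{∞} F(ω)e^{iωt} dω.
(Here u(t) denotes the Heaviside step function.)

F[f₁*f₂](ω) = \frac{27648 \left(4 i \omega + 15\right)}{\left(9 \left(4 i \omega + 15\right)^{2} + 4096\right)^{2}}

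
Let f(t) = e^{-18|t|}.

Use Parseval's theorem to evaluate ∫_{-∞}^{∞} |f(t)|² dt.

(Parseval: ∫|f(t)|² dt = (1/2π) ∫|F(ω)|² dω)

∫|f(t)|² dt = \frac{1}{18}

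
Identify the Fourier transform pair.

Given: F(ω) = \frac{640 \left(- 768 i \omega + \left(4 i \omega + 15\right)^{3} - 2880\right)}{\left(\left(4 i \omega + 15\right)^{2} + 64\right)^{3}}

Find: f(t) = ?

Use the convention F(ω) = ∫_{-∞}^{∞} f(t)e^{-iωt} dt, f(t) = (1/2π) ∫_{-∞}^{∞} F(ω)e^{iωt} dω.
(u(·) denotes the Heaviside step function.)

f(t) = 5 t^{2} e^{- \frac{15 t}{4}} \cos{\left(2 t \right)} u\left(t\right)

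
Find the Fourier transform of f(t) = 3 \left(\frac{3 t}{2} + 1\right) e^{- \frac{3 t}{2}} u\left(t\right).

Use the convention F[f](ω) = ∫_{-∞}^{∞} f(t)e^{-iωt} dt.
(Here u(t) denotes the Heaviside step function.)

F(ω) = \frac{12 \left(- i \omega - 3\right)}{4 \omega^{2} - 12 i \omega - 9}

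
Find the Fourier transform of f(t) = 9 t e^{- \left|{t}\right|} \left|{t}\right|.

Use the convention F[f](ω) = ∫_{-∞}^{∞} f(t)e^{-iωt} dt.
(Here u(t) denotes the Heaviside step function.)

F(ω) = \frac{36 i \omega \left(\omega^{2} - 3\right)}{\left(\omega^{2} + 1\right)^{3}}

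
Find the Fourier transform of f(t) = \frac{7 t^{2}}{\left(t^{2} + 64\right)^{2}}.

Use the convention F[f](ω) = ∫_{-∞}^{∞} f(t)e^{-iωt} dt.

F(ω) = \frac{7 \pi \left(1 - 8 \left|{\omega}\right|\right) e^{- 8 \left|{\omega}\right|}}{16}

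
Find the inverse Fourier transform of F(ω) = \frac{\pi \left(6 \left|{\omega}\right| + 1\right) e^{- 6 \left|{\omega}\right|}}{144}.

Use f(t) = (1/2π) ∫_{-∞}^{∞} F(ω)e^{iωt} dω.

f(t) = \frac{3}{\left(t^{2} + 36\right)^{2}}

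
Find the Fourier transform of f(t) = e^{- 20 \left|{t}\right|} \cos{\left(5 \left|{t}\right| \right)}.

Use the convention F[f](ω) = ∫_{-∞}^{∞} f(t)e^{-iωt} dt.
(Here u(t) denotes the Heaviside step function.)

F(ω) = \frac{40 \left(\omega^{2} + 425\right)}{\omega^{4} + 750 \omega^{2} + 180625}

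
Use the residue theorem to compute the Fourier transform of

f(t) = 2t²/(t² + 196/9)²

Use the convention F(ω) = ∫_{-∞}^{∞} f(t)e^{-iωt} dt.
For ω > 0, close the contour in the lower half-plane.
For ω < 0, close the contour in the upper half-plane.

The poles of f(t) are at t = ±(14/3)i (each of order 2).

Let g(z) = f(z)e^{-iωz}; for large |z| the factor e^{-iωz} decays in the lower half-plane when ω > 0 and in the upper half-plane when ω < 0.

Case ω > 0 (lower half-plane, clockwise contour ⇒ F(ω) = -2πi·ΣRes):
  Res_{z = - \frac{14 i}{3}} g(z) = \frac{i \left(3 - 14 \omega\right) e^{- \frac{14 \omega}{3}}}{28} (pole of order 2)
  F(ω) = -2πi·ΣRes = \frac{\pi \left(3 - 14 \omega\right) e^{- \frac{14 \omega}{3}}}{14}

Case ω < 0 (upper half-plane, counterclockwise contour ⇒ F(ω) = +2πi·ΣRes):
  Res_{z = \frac{14 i}{3}} g(z) = \frac{i \left(- 14 \omega - 3\right) e^{\frac{14 \omega}{3}}}{28} (pole of order 2)
  F(ω) = 2πi·ΣRes = \frac{\pi \left(14 \omega + 3\right) e^{\frac{14 \omega}{3}}}{14}

Both cases combine into a single formula in |ω|:

F(ω) = \frac{\pi \left(3 - 14 \left|{\omega}\right|\right) e^{- \frac{14 \left|{\omega}\right|}{3}}}{14}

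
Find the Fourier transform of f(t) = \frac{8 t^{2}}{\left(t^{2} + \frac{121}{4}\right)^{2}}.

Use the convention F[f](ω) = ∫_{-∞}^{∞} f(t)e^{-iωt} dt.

F(ω) = \frac{4 \pi \left(2 - 11 \left|{\omega}\right|\right) e^{- \frac{11 \left|{\omega}\right|}{2}}}{11}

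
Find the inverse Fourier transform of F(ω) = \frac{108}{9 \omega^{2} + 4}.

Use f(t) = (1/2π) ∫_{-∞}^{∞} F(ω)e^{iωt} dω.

f(t) = 9 e^{- \frac{2 \left|{t}\right|}{3}}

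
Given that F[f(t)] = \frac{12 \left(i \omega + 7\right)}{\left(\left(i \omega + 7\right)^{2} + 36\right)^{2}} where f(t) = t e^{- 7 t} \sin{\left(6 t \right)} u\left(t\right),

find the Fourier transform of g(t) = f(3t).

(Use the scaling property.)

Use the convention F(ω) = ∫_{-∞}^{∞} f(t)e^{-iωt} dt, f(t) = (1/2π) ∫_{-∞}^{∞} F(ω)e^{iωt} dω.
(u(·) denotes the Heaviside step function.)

F[g](ω) = \frac{108 \left(i \omega + 21\right)}{\left(\left(i \omega + 21\right)^{2} + 324\right)^{2}}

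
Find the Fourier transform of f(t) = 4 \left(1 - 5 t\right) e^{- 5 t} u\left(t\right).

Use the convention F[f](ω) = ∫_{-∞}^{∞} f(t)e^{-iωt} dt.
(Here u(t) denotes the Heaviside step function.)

F(ω) = \frac{4 i \omega}{- \omega^{2} + 10 i \omega + 25}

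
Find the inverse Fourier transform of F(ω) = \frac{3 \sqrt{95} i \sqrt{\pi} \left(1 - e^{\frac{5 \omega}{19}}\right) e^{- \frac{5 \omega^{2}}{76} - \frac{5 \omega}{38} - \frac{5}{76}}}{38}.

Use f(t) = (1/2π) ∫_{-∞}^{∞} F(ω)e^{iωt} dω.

f(t) = 3 e^{- \frac{19 t^{2}}{5}} \sin{\left(t \right)}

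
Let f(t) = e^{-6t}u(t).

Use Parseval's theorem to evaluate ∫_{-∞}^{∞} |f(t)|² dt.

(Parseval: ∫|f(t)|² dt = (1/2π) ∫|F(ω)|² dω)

∫|f(t)|² dt = \frac{1}{12}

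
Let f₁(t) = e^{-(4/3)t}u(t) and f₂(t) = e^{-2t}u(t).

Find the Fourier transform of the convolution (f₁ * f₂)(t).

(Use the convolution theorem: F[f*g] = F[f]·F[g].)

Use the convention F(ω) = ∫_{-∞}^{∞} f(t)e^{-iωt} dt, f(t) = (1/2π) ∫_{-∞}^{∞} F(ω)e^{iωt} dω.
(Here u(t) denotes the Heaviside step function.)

F[f₁*f₂](ω) = \frac{3}{\left(i \omega + 2\right) \left(3 i \omega + 4\right)}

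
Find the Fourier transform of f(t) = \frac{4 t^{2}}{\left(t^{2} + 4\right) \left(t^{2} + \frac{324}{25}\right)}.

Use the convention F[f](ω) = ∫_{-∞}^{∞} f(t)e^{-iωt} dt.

F(ω) = - \frac{25 \pi e^{- 2 \left|{\omega}\right|}}{28} + \frac{45 \pi e^{- \frac{18 \left|{\omega}\right|}{5}}}{28}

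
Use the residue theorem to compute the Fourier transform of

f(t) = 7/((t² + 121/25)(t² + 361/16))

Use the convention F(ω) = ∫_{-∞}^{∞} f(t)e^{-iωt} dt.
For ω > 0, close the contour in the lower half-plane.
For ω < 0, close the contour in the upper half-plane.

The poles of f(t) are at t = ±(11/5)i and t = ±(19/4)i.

Let g(z) = f(z)e^{-iωz}; for large |z| the factor e^{-iωz} decays in the lower half-plane when ω > 0 and in the upper half-plane when ω < 0.

Case ω > 0 (lower half-plane, clockwise contour ⇒ F(ω) = -2πi·ΣRes):
  Res_{z = - \frac{11 i}{5}} g(z) = \frac{7000 i e^{- \frac{11 \omega}{5}}}{77979}
  Res_{z = - \frac{19 i}{4}} g(z) = - \frac{5600 i e^{- \frac{19 \omega}{4}}}{134691}
  F(ω) = -2πi·ΣRes = - \frac{11200 \pi e^{- \frac{19 \omega}{4}}}{134691} + \frac{14000 \pi e^{- \frac{11 \omega}{5}}}{77979}

Case ω < 0 (upper half-plane, counterclockwise contour ⇒ F(ω) = +2πi·ΣRes):
  Res_{z = \frac{11 i}{5}} g(z) = - \frac{7000 i e^{\frac{11 \omega}{5}}}{77979}
  Res_{z = \frac{19 i}{4}} g(z) = \frac{5600 i e^{\frac{19 \omega}{4}}}{134691}
  F(ω) = 2πi·ΣRes = \frac{2800 \pi \left(95 e^{\frac{11 \omega}{5}} - 44 e^{\frac{19 \omega}{4}}\right)}{1481601}

Both cases combine into a single formula in |ω|:

F(ω) = - \frac{11200 \pi e^{- \frac{19 \left|{\omega}\right|}{4}}}{134691} + \frac{14000 \pi e^{- \frac{11 \left|{\omega}\right|}{5}}}{77979}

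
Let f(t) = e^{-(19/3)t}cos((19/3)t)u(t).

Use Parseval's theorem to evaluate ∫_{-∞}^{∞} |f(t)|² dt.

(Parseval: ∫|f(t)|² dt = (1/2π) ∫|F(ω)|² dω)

∫|f(t)|² dt = \frac{9}{152}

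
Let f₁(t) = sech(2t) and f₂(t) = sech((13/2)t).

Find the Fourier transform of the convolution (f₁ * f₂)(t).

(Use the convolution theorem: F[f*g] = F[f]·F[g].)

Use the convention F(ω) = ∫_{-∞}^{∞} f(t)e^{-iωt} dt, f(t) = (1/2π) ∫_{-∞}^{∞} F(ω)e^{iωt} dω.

F[f₁*f₂](ω) = \frac{\pi^{2}}{13 \cosh{\left(\frac{\pi \omega}{13} \right)} \cosh{\left(\frac{\pi \omega}{4} \right)}}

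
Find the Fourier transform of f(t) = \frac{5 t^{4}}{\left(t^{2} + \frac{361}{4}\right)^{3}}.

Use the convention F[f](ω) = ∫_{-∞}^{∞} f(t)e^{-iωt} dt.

F(ω) = \frac{5 \pi \left(361 \omega^{2} - 190 \left|{\omega}\right| + 12\right) e^{- \frac{19 \left|{\omega}\right|}{2}}}{304}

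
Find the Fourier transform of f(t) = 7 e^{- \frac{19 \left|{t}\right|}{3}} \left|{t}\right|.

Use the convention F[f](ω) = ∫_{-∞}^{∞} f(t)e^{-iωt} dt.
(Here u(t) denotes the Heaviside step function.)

F(ω) = \frac{126 \left(361 - 9 \omega^{2}\right)}{\left(9 \omega^{2} + 361\right)^{2}}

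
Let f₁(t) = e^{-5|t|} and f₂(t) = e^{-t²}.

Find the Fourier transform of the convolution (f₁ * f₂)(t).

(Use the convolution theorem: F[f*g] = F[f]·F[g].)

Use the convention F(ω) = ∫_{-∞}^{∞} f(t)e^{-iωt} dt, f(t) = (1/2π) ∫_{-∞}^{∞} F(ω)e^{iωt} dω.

F[f₁*f₂](ω) = \frac{10 \sqrt{\pi} e^{- \frac{\omega^{2}}{4}}}{\omega^{2} + 25}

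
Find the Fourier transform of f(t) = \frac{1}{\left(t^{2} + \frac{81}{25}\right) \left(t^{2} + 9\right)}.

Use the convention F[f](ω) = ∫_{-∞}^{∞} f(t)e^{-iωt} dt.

F(ω) = - \frac{25 \pi e^{- 3 \left|{\omega}\right|}}{432} + \frac{125 \pi e^{- \frac{9 \left|{\omega}\right|}{5}}}{1296}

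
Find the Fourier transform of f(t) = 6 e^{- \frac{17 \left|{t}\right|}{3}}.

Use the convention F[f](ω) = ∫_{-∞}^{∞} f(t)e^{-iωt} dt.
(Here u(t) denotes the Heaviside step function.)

F(ω) = \frac{612}{9 \omega^{2} + 289}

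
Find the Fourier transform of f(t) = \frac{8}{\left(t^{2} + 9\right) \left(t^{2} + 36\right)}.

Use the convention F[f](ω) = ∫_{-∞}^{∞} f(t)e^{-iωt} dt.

F(ω) = \frac{4 \pi \left(2 e^{3 \left|{\omega}\right|} - 1\right) e^{- 6 \left|{\omega}\right|}}{81}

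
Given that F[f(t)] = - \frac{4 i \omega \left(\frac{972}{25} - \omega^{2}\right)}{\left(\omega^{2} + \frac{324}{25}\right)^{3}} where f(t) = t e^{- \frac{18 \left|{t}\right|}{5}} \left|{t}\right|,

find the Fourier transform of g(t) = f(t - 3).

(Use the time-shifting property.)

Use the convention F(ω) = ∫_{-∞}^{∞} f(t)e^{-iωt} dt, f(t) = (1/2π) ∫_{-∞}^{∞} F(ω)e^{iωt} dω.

F[g](ω) = \frac{2500 i \omega \left(25 \omega^{2} - 972\right) e^{- 3 i \omega}}{\left(25 \omega^{2} + 324\right)^{3}}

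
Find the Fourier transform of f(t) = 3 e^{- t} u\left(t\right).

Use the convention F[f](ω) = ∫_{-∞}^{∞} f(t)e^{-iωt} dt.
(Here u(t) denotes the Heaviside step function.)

F(ω) = \frac{3}{i \omega + 1}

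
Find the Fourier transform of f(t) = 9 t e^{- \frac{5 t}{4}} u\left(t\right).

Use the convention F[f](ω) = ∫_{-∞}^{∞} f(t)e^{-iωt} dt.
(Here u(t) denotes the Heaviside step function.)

F(ω) = \frac{144}{\left(4 i \omega + 5\right)^{2}}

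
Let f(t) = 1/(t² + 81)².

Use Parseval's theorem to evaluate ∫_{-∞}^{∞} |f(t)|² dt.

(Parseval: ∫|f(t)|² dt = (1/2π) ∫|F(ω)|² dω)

∫|f(t)|² dt = \frac{5 \pi}{76527504}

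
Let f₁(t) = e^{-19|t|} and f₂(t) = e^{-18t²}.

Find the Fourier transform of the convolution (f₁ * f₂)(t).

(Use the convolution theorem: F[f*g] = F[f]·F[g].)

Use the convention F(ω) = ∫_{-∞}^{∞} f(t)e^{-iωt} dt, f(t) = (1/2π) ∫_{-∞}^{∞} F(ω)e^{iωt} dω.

F[f₁*f₂](ω) = \frac{19 \sqrt{2} \sqrt{\pi} e^{- \frac{\omega^{2}}{72}}}{3 \left(\omega^{2} + 361\right)}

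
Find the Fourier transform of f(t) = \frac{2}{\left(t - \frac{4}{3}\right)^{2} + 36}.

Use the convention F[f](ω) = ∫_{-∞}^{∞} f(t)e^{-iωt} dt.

F(ω) = \frac{\pi e^{- \frac{4 i \omega}{3} - 6 \left|{\omega}\right|}}{3}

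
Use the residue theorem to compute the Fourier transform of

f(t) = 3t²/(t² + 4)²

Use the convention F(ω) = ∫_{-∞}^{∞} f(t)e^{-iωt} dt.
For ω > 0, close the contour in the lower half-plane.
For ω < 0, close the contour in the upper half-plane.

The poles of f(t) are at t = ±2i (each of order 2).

Let g(z) = f(z)e^{-iωz}; for large |z| the factor e^{-iωz} decays in the lower half-plane when ω > 0 and in the upper half-plane when ω < 0.

Case ω > 0 (lower half-plane, clockwise contour ⇒ F(ω) = -2πi·ΣRes):
  Res_{z = - 2 i} g(z) = \frac{3 i \left(1 - 2 \omega\right) e^{- 2 \omega}}{8} (pole of order 2)
  F(ω) = -2πi·ΣRes = \frac{3 \pi \left(1 - 2 \omega\right) e^{- 2 \omega}}{4}

Case ω < 0 (upper half-plane, counterclockwise contour ⇒ F(ω) = +2πi·ΣRes):
  Res_{z = 2 i} g(z) = \frac{3 i \left(- 2 \omega - 1\right) e^{2 \omega}}{8} (pole of order 2)
  F(ω) = 2πi·ΣRes = \frac{3 \pi \left(2 \omega + 1\right) e^{2 \omega}}{4}

Both cases combine into a single formula in |ω|:

F(ω) = \frac{3 \pi \left(1 - 2 \left|{\omega}\right|\right) e^{- 2 \left|{\omega}\right|}}{4}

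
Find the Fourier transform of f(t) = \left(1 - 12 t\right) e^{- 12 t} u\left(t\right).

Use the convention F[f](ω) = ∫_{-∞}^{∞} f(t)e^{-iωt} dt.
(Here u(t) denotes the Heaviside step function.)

F(ω) = \frac{i \omega}{- \omega^{2} + 24 i \omega + 144}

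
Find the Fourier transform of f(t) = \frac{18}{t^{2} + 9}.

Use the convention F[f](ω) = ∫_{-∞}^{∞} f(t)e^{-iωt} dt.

F(ω) = 6 \pi e^{- 3 \left|{\omega}\right|}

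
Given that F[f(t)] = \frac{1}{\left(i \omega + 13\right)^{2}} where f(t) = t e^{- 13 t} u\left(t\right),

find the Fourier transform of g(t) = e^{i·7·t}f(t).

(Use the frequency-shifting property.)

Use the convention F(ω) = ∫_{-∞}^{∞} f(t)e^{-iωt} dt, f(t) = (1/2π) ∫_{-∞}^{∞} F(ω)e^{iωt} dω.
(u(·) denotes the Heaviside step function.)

F[g](ω) = \frac{1}{\left(i \left(\omega - 7\right) + 13\right)^{2}}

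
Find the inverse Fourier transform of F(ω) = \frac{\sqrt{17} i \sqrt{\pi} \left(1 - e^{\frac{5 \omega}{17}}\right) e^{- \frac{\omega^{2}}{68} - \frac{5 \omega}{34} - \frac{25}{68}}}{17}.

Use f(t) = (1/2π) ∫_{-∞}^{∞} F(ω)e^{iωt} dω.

f(t) = 2 e^{- 17 t^{2}} \sin{\left(5 t \right)}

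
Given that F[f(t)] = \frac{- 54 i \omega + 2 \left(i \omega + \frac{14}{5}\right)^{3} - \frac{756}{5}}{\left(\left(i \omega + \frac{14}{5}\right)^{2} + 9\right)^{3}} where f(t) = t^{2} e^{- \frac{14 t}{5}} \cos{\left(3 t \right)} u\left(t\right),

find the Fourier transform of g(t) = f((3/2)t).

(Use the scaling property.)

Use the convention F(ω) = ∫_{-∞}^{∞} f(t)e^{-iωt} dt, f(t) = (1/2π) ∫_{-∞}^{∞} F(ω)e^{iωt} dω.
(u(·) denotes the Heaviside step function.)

F[g](ω) = \frac{9000 \left(- 30375 i \omega + 4 \left(5 i \omega + 21\right)^{3} - 127575\right)}{\left(4 \left(5 i \omega + 21\right)^{2} + 2025\right)^{3}}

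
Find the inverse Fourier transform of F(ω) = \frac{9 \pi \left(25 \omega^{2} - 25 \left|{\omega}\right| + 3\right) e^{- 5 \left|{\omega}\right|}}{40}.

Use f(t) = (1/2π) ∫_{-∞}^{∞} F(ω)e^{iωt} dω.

f(t) = \frac{9 t^{4}}{\left(t^{2} + 25\right)^{3}}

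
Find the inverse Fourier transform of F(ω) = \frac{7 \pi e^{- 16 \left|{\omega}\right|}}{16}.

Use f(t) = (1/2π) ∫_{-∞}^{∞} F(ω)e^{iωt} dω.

f(t) = \frac{7}{t^{2} + 256}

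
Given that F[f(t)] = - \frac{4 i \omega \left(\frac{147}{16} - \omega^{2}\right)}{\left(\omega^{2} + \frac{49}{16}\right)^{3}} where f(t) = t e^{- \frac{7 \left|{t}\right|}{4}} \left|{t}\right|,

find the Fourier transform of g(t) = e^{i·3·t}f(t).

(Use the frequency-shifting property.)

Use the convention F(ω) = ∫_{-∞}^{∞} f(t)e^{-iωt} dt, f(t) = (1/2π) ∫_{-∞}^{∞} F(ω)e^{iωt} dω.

F[g](ω) = \frac{1024 i \left(\omega - 3\right) \left(16 \left(\omega - 3\right)^{2} - 147\right)}{\left(16 \left(\omega - 3\right)^{2} + 49\right)^{3}}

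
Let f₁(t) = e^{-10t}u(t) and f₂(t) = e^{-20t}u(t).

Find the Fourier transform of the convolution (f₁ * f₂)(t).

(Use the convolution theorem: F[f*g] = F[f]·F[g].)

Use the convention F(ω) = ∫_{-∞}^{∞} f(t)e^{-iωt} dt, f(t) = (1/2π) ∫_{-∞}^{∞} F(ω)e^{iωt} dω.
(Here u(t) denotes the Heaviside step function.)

F[f₁*f₂](ω) = \frac{1}{\left(i \omega + 10\right) \left(i \omega + 20\right)}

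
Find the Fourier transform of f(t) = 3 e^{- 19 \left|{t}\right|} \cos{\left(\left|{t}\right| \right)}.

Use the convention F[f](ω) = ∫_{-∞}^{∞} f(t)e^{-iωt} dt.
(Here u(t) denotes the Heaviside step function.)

F(ω) = \frac{114 \left(\omega^{2} + 362\right)}{\omega^{4} + 720 \omega^{2} + 131044}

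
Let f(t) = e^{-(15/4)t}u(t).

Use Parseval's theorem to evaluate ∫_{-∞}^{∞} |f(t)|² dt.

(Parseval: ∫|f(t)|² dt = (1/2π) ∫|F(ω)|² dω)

∫|f(t)|² dt = \frac{2}{15}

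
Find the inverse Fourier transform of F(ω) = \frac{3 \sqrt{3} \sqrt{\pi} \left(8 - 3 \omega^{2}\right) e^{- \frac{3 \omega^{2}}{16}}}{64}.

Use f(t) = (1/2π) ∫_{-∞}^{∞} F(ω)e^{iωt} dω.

f(t) = 2 t^{2} e^{- \frac{4 t^{2}}{3}}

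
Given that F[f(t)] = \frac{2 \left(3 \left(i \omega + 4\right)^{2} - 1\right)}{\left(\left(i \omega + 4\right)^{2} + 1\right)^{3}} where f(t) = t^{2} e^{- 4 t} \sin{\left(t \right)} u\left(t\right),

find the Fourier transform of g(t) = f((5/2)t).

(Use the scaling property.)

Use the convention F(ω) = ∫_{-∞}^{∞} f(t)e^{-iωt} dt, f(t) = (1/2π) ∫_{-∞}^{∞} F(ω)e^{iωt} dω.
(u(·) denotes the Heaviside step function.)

F[g](ω) = \frac{500 \left(12 \left(i \omega + 10\right)^{2} - 25\right)}{\left(4 \left(i \omega + 10\right)^{2} + 25\right)^{3}}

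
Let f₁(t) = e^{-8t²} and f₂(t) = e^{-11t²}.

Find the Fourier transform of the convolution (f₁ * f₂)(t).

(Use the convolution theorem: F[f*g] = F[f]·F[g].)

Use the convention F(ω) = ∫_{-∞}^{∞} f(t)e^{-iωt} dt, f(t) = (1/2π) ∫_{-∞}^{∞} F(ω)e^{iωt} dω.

F[f₁*f₂](ω) = \frac{\sqrt{22} \pi e^{- \frac{19 \omega^{2}}{352}}}{44}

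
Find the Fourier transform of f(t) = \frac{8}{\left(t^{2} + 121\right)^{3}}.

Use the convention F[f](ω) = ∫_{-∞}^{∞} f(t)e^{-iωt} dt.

F(ω) = \frac{\pi \left(121 \omega^{2} + 33 \left|{\omega}\right| + 3\right) e^{- 11 \left|{\omega}\right|}}{161051}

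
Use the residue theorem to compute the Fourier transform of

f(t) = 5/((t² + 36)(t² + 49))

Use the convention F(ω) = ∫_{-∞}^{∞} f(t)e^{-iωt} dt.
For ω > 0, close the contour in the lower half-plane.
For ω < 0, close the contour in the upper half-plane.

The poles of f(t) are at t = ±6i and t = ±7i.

Let g(z) = f(z)e^{-iωz}; for large |z| the factor e^{-iωz} decays in the lower half-plane when ω > 0 and in the upper half-plane when ω < 0.

Case ω > 0 (lower half-plane, clockwise contour ⇒ F(ω) = -2πi·ΣRes):
  Res_{z = - 6 i} g(z) = \frac{5 i e^{- 6 \omega}}{156}
  Res_{z = - 7 i} g(z) = - \frac{5 i e^{- 7 \omega}}{182}
  F(ω) = -2πi·ΣRes = \frac{5 \pi \left(7 e^{\omega} - 6\right) e^{- 7 \omega}}{546}

Case ω < 0 (upper half-plane, counterclockwise contour ⇒ F(ω) = +2πi·ΣRes):
  Res_{z = 6 i} g(z) = - \frac{5 i e^{6 \omega}}{156}
  Res_{z = 7 i} g(z) = \frac{5 i e^{7 \omega}}{182}
  F(ω) = 2πi·ΣRes = \frac{5 \pi \left(7 - 6 e^{\omega}\right) e^{6 \omega}}{546}

Both cases combine into a single formula in |ω|:

F(ω) = \frac{5 \pi \left(7 e^{\left|{\omega}\right|} - 6\right) e^{- 7 \left|{\omega}\right|}}{546}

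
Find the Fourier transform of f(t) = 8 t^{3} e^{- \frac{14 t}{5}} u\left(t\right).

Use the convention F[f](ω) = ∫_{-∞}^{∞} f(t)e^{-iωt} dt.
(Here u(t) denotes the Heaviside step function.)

F(ω) = \frac{30000}{\left(5 i \omega + 14\right)^{4}}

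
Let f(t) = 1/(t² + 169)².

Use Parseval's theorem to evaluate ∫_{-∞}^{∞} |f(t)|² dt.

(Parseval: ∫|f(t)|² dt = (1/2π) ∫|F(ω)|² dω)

∫|f(t)|² dt = \frac{5 \pi}{1003976272}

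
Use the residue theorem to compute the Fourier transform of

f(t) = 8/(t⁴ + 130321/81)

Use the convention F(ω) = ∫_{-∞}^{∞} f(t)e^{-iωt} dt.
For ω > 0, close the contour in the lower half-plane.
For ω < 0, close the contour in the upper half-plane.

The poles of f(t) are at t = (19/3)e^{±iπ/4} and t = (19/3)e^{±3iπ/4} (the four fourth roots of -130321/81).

Let g(z) = f(z)e^{-iωz}; for large |z| the factor e^{-iωz} decays in the lower half-plane when ω > 0 and in the upper half-plane when ω < 0.

Case ω > 0 (lower half-plane, clockwise contour ⇒ F(ω) = -2πi·ΣRes):
  Res_{z = - \frac{19 \sqrt{2}}{6} - \frac{19 \sqrt{2} i}{6}} g(z) = \frac{27 \sqrt{2} \left(1 + i\right) e^{\frac{19 \sqrt{2} \omega \left(-1 + i\right)}{6}}}{6859}
  Res_{z = \frac{19 \sqrt{2}}{6} - \frac{19 \sqrt{2} i}{6}} g(z) = \frac{27 \sqrt{2} \left(-1 + i\right) e^{- \frac{19 \sqrt{2} \omega \left(1 + i\right)}{6}}}{6859}
  F(ω) = -2πi·ΣRes = \frac{54 \sqrt{2} \pi \left(\left(1 - i\right) e^{\frac{19 \sqrt{2} i \omega}{3}} + 1 + i\right) e^{- \frac{19 \sqrt{2} \omega \left(1 + i\right)}{6}}}{6859} = \frac{216 \pi e^{- \frac{19 \sqrt{2} \omega}{6}} \sin{\left(\frac{19 \sqrt{2} \omega}{6} + \frac{\pi}{4} \right)}}{6859}

Case ω < 0 (upper half-plane, counterclockwise contour ⇒ F(ω) = +2πi·ΣRes):
  Res_{z = \frac{19 \sqrt{2}}{6} + \frac{19 \sqrt{2} i}{6}} g(z) = - \frac{27 \sqrt{2} \left(1 + i\right) e^{\frac{19 \sqrt{2} \omega \left(1 - i\right)}{6}}}{6859}
  Res_{z = - \frac{19 \sqrt{2}}{6} + \frac{19 \sqrt{2} i}{6}} g(z) = \frac{27 \sqrt{2} \left(1 - i\right) e^{\frac{19 \sqrt{2} \omega \left(1 + i\right)}{6}}}{6859}
  F(ω) = 2πi·ΣRes = - \frac{54 \sqrt{2} i \pi \left(\left(1 + i\right) e^{\frac{19 \sqrt{2} \omega \left(1 - i\right)}{6}} - \left(1 - i\right) e^{\frac{19 \sqrt{2} \omega \left(1 + i\right)}{6}}\right)}{6859} = \frac{216 \pi e^{\frac{19 \sqrt{2} \omega}{6}} \cos{\left(\frac{19 \sqrt{2} \omega}{6} + \frac{\pi}{4} \right)}}{6859}

Both cases combine into a single formula in |ω|:

F(ω) = \frac{216 \pi e^{- \frac{19 \sqrt{2} \left|{\omega}\right|}{6}} \sin{\left(\frac{19 \sqrt{2} \left|{\omega}\right|}{6} + \frac{\pi}{4} \right)}}{6859}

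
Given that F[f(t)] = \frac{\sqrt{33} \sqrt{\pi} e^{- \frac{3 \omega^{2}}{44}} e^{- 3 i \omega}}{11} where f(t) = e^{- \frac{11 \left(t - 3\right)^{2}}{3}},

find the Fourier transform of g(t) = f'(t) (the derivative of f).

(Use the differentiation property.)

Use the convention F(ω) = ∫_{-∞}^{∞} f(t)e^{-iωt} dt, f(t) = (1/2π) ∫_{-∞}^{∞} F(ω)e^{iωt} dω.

F[g](ω) = \frac{\sqrt{33} i \sqrt{\pi} \omega e^{- 3 \omega \left(\frac{\omega}{44} + i\right)}}{11}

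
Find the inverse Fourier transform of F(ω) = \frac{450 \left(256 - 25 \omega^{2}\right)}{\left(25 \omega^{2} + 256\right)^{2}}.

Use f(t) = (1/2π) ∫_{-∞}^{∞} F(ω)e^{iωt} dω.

f(t) = 9 e^{- \frac{16 \left|{t}\right|}{5}} \left|{t}\right|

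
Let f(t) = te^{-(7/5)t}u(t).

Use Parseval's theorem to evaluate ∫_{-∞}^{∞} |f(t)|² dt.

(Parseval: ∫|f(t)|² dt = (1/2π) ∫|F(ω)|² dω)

∫|f(t)|² dt = \frac{125}{1372}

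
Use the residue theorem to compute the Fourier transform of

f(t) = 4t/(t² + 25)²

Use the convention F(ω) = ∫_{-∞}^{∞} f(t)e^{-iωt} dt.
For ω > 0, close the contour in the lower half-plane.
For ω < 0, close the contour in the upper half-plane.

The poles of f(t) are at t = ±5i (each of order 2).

Let g(z) = f(z)e^{-iωz}; for large |z| the factor e^{-iωz} decays in the lower half-plane when ω > 0 and in the upper half-plane when ω < 0.

Case ω > 0 (lower half-plane, clockwise contour ⇒ F(ω) = -2πi·ΣRes):
  Res_{z = - 5 i} g(z) = \frac{\omega e^{- 5 \omega}}{5} (pole of order 2)
  F(ω) = -2πi·ΣRes = - \frac{2 i \pi \omega e^{- 5 \omega}}{5}

Case ω < 0 (upper half-plane, counterclockwise contour ⇒ F(ω) = +2πi·ΣRes):
  Res_{z = 5 i} g(z) = - \frac{\omega e^{5 \omega}}{5} (pole of order 2)
  F(ω) = 2πi·ΣRes = - \frac{2 i \pi \omega e^{5 \omega}}{5}

Both cases combine into a single formula in |ω|:

F(ω) = - \frac{2 i \pi \omega e^{- 5 \left|{\omega}\right|}}{5}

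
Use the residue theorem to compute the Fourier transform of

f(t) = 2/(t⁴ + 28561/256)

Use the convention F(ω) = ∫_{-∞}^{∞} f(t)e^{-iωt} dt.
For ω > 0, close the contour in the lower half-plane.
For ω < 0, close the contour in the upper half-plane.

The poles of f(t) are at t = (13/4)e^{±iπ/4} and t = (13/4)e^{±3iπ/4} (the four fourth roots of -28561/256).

Let g(z) = f(z)e^{-iωz}; for large |z| the factor e^{-iωz} decays in the lower half-plane when ω > 0 and in the upper half-plane when ω < 0.

Case ω > 0 (lower half-plane, clockwise contour ⇒ F(ω) = -2πi·ΣRes):
  Res_{z = - \frac{13 \sqrt{2}}{8} - \frac{13 \sqrt{2} i}{8}} g(z) = \frac{16 \sqrt{2} \left(1 + i\right) e^{\frac{13 \sqrt{2} \omega \left(-1 + i\right)}{8}}}{2197}
  Res_{z = \frac{13 \sqrt{2}}{8} - \frac{13 \sqrt{2} i}{8}} g(z) = \frac{16 \sqrt{2} \left(-1 + i\right) e^{- \frac{13 \sqrt{2} \omega \left(1 + i\right)}{8}}}{2197}
  F(ω) = -2πi·ΣRes = \frac{32 \sqrt{2} \pi \left(\left(1 - i\right) e^{\frac{13 \sqrt{2} i \omega}{4}} + 1 + i\right) e^{- \frac{13 \sqrt{2} \omega \left(1 + i\right)}{8}}}{2197} = \frac{128 \pi e^{- \frac{13 \sqrt{2} \omega}{8}} \sin{\left(\frac{13 \sqrt{2} \omega}{8} + \frac{\pi}{4} \right)}}{2197}

Case ω < 0 (upper half-plane, counterclockwise contour ⇒ F(ω) = +2πi·ΣRes):
  Res_{z = \frac{13 \sqrt{2}}{8} + \frac{13 \sqrt{2} i}{8}} g(z) = - \frac{16 \sqrt{2} \left(1 + i\right) e^{\frac{13 \sqrt{2} \omega \left(1 - i\right)}{8}}}{2197}
  Res_{z = - \frac{13 \sqrt{2}}{8} + \frac{13 \sqrt{2} i}{8}} g(z) = \frac{16 \sqrt{2} \left(1 - i\right) e^{\frac{13 \sqrt{2} \omega \left(1 + i\right)}{8}}}{2197}
  F(ω) = 2πi·ΣRes = - \frac{32 \sqrt{2} i \pi \left(\left(1 + i\right) e^{\frac{13 \sqrt{2} \omega \left(1 - i\right)}{8}} - \left(1 - i\right) e^{\frac{13 \sqrt{2} \omega \left(1 + i\right)}{8}}\right)}{2197} = \frac{128 \pi e^{\frac{13 \sqrt{2} \omega}{8}} \cos{\left(\frac{13 \sqrt{2} \omega}{8} + \frac{\pi}{4} \right)}}{2197}

Both cases combine into a single formula in |ω|:

F(ω) = \frac{128 \pi e^{- \frac{13 \sqrt{2} \left|{\omega}\right|}{8}} \sin{\left(\frac{13 \sqrt{2} \left|{\omega}\right|}{8} + \frac{\pi}{4} \right)}}{2197}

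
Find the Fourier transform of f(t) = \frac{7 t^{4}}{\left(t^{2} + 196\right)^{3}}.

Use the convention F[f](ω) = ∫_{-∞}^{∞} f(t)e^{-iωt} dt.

F(ω) = \frac{\pi \left(196 \omega^{2} - 70 \left|{\omega}\right| + 3\right) e^{- 14 \left|{\omega}\right|}}{16}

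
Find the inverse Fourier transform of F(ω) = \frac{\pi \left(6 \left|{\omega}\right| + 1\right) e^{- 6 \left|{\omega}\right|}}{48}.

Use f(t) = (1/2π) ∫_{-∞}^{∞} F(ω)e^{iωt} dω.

f(t) = \frac{9}{\left(t^{2} + 36\right)^{2}}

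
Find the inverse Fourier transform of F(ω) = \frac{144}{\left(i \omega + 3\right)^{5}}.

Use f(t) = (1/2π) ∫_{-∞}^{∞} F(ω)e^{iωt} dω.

f(t) = 6 t^{4} e^{- 3 t} u\left(t\right)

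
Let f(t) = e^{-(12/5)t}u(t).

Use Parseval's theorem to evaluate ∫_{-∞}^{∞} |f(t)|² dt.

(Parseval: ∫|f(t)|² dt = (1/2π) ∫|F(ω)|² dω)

∫|f(t)|² dt = \frac{5}{24}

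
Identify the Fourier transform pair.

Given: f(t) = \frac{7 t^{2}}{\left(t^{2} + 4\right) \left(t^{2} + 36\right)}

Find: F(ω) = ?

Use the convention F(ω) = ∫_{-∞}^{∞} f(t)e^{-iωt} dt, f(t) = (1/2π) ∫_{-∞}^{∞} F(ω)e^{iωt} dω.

F(ω) = \frac{7 \pi \left(3 - e^{4 \left|{\omega}\right|}\right) e^{- 6 \left|{\omega}\right|}}{16}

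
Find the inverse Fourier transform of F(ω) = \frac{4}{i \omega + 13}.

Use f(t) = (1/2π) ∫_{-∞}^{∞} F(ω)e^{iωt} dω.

f(t) = 4 e^{- 13 t} u\left(t\right)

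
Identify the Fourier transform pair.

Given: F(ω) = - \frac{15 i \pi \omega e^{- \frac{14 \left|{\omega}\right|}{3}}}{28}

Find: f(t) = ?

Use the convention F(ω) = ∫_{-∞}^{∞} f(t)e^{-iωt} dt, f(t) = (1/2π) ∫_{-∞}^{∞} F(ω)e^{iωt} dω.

f(t) = \frac{5 t}{\left(t^{2} + \frac{196}{9}\right)^{2}}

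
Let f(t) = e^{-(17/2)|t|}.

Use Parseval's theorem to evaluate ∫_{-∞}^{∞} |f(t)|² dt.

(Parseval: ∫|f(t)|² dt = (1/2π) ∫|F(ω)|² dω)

∫|f(t)|² dt = \frac{2}{17}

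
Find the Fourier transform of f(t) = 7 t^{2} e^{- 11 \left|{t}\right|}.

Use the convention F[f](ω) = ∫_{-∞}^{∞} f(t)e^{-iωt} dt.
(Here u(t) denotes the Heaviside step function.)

F(ω) = \frac{308 \left(121 - 3 \omega^{2}\right)}{\left(\omega^{2} + 121\right)^{3}}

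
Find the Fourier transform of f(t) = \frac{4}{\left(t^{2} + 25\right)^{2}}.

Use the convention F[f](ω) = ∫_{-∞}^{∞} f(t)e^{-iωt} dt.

F(ω) = \frac{2 \pi \left(5 \left|{\omega}\right| + 1\right) e^{- 5 \left|{\omega}\right|}}{125}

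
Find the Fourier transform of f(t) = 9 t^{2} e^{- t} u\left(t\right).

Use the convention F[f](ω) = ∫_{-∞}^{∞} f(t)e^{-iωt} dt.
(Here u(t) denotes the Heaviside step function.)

F(ω) = \frac{18}{\left(i \omega + 1\right)^{3}}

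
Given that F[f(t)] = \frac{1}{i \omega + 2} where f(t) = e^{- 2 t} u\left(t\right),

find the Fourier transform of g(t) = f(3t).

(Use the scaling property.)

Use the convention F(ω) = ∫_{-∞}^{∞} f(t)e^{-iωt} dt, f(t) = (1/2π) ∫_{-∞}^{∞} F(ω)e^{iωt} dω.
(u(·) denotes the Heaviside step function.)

F[g](ω) = \frac{1}{i \omega + 6}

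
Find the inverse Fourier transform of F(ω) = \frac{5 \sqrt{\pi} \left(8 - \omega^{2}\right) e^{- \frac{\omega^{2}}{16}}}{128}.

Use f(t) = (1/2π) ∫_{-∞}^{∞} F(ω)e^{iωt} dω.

f(t) = 5 t^{2} e^{- 4 t^{2}}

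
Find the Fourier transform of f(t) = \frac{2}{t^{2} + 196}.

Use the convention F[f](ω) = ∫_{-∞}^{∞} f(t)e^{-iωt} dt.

F(ω) = \frac{\pi e^{- 14 \left|{\omega}\right|}}{7}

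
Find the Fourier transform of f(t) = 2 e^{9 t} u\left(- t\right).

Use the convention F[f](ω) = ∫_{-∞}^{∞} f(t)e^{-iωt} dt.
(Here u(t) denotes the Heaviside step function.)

F(ω) = - \frac{2}{i \omega - 9}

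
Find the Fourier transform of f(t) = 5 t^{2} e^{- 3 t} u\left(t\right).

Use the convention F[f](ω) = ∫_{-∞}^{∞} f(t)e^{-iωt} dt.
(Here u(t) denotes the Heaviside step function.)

F(ω) = \frac{10}{\left(i \omega + 3\right)^{3}}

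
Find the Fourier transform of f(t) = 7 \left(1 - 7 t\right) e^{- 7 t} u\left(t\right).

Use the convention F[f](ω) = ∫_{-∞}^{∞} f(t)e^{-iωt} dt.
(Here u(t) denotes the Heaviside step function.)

F(ω) = \frac{7 i \omega}{- \omega^{2} + 14 i \omega + 49}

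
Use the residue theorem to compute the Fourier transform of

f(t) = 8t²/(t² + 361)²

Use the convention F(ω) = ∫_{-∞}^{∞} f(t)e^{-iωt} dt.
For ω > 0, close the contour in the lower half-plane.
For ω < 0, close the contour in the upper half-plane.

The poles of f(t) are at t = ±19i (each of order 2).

Let g(z) = f(z)e^{-iωz}; for large |z| the factor e^{-iωz} decays in the lower half-plane when ω > 0 and in the upper half-plane when ω < 0.

Case ω > 0 (lower half-plane, clockwise contour ⇒ F(ω) = -2πi·ΣRes):
  Res_{z = - 19 i} g(z) = i \left(\frac{2}{19} - 2 \omega\right) e^{- 19 \omega} (pole of order 2)
  F(ω) = -2πi·ΣRes = \frac{4 \pi \left(1 - 19 \omega\right) e^{- 19 \omega}}{19}

Case ω < 0 (upper half-plane, counterclockwise contour ⇒ F(ω) = +2πi·ΣRes):
  Res_{z = 19 i} g(z) = i \left(- 2 \omega - \frac{2}{19}\right) e^{19 \omega} (pole of order 2)
  F(ω) = 2πi·ΣRes = \frac{4 \pi \left(19 \omega + 1\right) e^{19 \omega}}{19}

Both cases combine into a single formula in |ω|:

F(ω) = \frac{4 \pi \left(1 - 19 \left|{\omega}\right|\right) e^{- 19 \left|{\omega}\right|}}{19}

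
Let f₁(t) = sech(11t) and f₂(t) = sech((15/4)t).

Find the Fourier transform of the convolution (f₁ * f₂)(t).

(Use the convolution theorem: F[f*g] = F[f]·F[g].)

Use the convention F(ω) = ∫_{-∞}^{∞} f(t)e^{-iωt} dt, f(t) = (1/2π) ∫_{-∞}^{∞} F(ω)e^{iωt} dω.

F[f₁*f₂](ω) = \frac{4 \pi^{2}}{165 \cosh{\left(\frac{\pi \omega}{22} \right)} \cosh{\left(\frac{2 \pi \omega}{15} \right)}}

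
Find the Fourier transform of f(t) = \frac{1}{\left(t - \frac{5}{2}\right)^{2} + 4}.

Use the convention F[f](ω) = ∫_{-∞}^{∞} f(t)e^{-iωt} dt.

F(ω) = \frac{\pi e^{- \frac{5 i \omega}{2} - 2 \left|{\omega}\right|}}{2}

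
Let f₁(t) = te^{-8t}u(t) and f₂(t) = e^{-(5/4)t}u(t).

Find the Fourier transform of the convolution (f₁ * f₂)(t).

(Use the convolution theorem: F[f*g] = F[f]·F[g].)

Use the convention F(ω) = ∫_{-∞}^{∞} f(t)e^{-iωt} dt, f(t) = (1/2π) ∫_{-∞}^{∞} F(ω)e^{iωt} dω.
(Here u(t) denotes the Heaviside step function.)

F[f₁*f₂](ω) = \frac{4}{\left(i \omega + 8\right)^{2} \left(4 i \omega + 5\right)}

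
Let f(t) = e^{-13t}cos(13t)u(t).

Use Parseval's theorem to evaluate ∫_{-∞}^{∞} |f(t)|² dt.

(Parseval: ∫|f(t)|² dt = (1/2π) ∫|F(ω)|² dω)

∫|f(t)|² dt = \frac{3}{104}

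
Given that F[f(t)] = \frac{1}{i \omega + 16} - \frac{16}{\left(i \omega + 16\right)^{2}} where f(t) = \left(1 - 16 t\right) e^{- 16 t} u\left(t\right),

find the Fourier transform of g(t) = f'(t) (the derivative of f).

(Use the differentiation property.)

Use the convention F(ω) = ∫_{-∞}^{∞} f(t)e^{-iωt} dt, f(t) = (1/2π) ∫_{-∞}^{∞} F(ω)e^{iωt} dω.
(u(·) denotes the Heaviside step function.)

F[g](ω) = \frac{\omega^{2}}{\omega^{2} - 32 i \omega - 256}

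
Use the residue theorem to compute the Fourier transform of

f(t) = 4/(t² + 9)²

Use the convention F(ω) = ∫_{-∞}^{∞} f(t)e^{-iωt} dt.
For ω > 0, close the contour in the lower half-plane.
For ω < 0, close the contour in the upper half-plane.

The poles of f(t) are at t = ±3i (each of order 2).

Let g(z) = f(z)e^{-iωz}; for large |z| the factor e^{-iωz} decays in the lower half-plane when ω > 0 and in the upper half-plane when ω < 0.

Case ω > 0 (lower half-plane, clockwise contour ⇒ F(ω) = -2πi·ΣRes):
  Res_{z = - 3 i} g(z) = \frac{i \left(3 \omega + 1\right) e^{- 3 \omega}}{27} (pole of order 2)
  F(ω) = -2πi·ΣRes = \frac{2 \pi \left(3 \omega + 1\right) e^{- 3 \omega}}{27}

Case ω < 0 (upper half-plane, counterclockwise contour ⇒ F(ω) = +2πi·ΣRes):
  Res_{z = 3 i} g(z) = \frac{i \left(3 \omega - 1\right) e^{3 \omega}}{27} (pole of order 2)
  F(ω) = 2πi·ΣRes = \frac{2 \pi \left(1 - 3 \omega\right) e^{3 \omega}}{27}

Both cases combine into a single formula in |ω|:

F(ω) = \frac{2 \pi \left(3 \left|{\omega}\right| + 1\right) e^{- 3 \left|{\omega}\right|}}{27}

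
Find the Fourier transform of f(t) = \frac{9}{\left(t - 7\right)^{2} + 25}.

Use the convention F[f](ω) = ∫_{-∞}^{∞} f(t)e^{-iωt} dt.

F(ω) = \frac{9 \pi e^{- 7 i \omega - 5 \left|{\omega}\right|}}{5}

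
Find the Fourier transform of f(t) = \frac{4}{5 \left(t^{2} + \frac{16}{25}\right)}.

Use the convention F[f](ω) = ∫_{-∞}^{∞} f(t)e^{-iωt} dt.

F(ω) = \pi e^{- \frac{4 \left|{\omega}\right|}{5}}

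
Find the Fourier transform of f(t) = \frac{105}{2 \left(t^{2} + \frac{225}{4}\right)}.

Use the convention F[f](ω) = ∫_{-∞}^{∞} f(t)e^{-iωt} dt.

F(ω) = 7 \pi e^{- \frac{15 \left|{\omega}\right|}{2}}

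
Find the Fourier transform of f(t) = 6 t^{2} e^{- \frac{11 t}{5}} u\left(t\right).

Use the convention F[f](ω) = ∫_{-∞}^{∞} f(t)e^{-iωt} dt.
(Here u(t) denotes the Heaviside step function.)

F(ω) = \frac{1500}{\left(5 i \omega + 11\right)^{3}}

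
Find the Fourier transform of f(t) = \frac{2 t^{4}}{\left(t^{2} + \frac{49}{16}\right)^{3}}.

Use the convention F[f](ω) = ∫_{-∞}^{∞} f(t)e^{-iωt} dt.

F(ω) = \frac{\pi \left(49 \omega^{2} - 140 \left|{\omega}\right| + 48\right) e^{- \frac{7 \left|{\omega}\right|}{4}}}{112}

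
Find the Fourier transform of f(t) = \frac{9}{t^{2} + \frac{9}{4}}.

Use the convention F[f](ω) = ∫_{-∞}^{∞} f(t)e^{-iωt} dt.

F(ω) = 6 \pi e^{- \frac{3 \left|{\omega}\right|}{2}}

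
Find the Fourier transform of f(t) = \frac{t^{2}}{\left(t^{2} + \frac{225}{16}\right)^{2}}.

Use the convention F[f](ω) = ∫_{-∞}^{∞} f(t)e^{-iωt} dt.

F(ω) = \frac{\pi \left(4 - 15 \left|{\omega}\right|\right) e^{- \frac{15 \left|{\omega}\right|}{4}}}{30}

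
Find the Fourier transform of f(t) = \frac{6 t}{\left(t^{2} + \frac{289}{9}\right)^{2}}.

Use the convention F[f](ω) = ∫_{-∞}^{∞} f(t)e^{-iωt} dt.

F(ω) = - \frac{9 i \pi \omega e^{- \frac{17 \left|{\omega}\right|}{3}}}{17}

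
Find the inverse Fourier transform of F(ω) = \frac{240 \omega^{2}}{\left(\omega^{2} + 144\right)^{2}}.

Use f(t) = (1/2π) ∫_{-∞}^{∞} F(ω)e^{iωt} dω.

f(t) = 5 \left(1 - 12 \left|{t}\right|\right) e^{- 12 \left|{t}\right|}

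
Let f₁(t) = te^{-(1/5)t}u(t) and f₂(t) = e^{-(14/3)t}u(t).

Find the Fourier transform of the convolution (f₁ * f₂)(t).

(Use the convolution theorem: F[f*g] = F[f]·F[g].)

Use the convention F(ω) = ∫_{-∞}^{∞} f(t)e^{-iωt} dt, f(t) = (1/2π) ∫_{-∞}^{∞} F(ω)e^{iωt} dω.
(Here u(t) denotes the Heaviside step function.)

F[f₁*f₂](ω) = \frac{75}{\left(3 i \omega + 14\right) \left(5 i \omega + 1\right)^{2}}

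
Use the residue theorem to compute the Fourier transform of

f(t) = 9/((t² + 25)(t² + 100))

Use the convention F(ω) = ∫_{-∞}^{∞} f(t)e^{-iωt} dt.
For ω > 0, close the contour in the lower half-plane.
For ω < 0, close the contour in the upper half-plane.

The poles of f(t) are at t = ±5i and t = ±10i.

Let g(z) = f(z)e^{-iωz}; for large |z| the factor e^{-iωz} decays in the lower half-plane when ω > 0 and in the upper half-plane when ω < 0.

Case ω > 0 (lower half-plane, clockwise contour ⇒ F(ω) = -2πi·ΣRes):
  Res_{z = - 5 i} g(z) = \frac{3 i e^{- 5 \omega}}{250}
  Res_{z = - 10 i} g(z) = - \frac{3 i e^{- 10 \omega}}{500}
  F(ω) = -2πi·ΣRes = \frac{3 \pi \left(2 e^{5 \omega} - 1\right) e^{- 10 \omega}}{250}

Case ω < 0 (upper half-plane, counterclockwise contour ⇒ F(ω) = +2πi·ΣRes):
  Res_{z = 5 i} g(z) = - \frac{3 i e^{5 \omega}}{250}
  Res_{z = 10 i} g(z) = \frac{3 i e^{10 \omega}}{500}
  F(ω) = 2πi·ΣRes = \frac{3 \pi \left(2 - e^{5 \omega}\right) e^{5 \omega}}{250}

Both cases combine into a single formula in |ω|:

F(ω) = \frac{3 \pi \left(2 e^{5 \left|{\omega}\right|} - 1\right) e^{- 10 \left|{\omega}\right|}}{250}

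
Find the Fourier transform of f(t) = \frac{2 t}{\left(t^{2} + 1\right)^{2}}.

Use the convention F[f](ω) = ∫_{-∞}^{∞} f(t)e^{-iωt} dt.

F(ω) = - i \pi \omega e^{- \left|{\omega}\right|}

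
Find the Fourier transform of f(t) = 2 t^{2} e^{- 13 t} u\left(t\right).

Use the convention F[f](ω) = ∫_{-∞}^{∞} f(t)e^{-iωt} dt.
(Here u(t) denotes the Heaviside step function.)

F(ω) = \frac{4}{\left(i \omega + 13\right)^{3}}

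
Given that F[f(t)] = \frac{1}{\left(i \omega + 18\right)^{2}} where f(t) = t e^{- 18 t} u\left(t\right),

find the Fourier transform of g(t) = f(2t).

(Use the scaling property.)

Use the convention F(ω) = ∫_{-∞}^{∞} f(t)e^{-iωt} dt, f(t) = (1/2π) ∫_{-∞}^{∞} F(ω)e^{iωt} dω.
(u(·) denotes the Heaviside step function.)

F[g](ω) = \frac{2}{\left(i \omega + 36\right)^{2}}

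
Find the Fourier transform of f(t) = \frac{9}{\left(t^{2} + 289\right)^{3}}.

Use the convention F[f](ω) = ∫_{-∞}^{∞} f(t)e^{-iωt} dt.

F(ω) = \frac{9 \pi \left(289 \omega^{2} + 51 \left|{\omega}\right| + 3\right) e^{- 17 \left|{\omega}\right|}}{11358856}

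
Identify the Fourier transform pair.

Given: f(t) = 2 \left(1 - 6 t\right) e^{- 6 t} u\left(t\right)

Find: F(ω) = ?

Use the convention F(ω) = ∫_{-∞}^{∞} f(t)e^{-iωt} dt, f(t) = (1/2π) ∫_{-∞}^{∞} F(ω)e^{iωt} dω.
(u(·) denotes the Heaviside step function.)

F(ω) = \frac{2 i \omega}{- \omega^{2} + 12 i \omega + 36}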